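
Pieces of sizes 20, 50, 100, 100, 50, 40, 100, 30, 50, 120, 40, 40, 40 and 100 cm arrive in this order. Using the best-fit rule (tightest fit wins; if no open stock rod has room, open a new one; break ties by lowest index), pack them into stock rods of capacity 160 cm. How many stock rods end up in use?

  20 → stock rod 1 (new)  [load 20/160]
  50 → stock rod 1  [load 70/160]
  100 → stock rod 2 (new)  [load 100/160]
  100 → stock rod 3 (new)  [load 100/160]
  50 → stock rod 2  [load 150/160]
  40 → stock rod 3  [load 140/160]
  100 → stock rod 4 (new)  [load 100/160]
  30 → stock rod 4  [load 130/160]
  50 → stock rod 1  [load 120/160]
  120 → stock rod 5 (new)  [load 120/160]
  40 → stock rod 1  [load 160/160]
  40 → stock rod 5  [load 160/160]
  40 → stock rod 6 (new)  [load 40/160]
  100 → stock rod 6  [load 140/160]
6 stock rods opened.

6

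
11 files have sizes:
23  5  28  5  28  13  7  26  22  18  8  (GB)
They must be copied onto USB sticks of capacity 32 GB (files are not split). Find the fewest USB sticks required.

Total = 28 + 28 + 26 + 23 + 22 + 18 + 13 + 8 + 7 + 5 + 5 = 183 GB.
Lower bound: ⌈183/32⌉ = 6 USB sticks.
A packing using 7 USB sticks:
  USB stick 1: 28 = 28
  USB stick 2: 28 = 28
  USB stick 3: 26 + 5 = 31
  USB stick 4: 23 + 8 = 31
  USB stick 5: 22 + 7 = 29
  USB stick 6: 18 + 13 = 31
  USB stick 7: 5 = 5
No arrangement into 6 USB sticks stays within capacity, so 7 is optimal.

7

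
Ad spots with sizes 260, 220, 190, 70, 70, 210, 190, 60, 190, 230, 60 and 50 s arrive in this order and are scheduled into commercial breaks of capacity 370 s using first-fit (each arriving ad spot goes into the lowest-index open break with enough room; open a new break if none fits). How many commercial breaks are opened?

  260 → break 1 (new)  [load 260/370]
  220 → break 2 (new)  [load 220/370]
  190 → break 3 (new)  [load 190/370]
  70 → break 1  [load 330/370]
  70 → break 2  [load 290/370]
  210 → break 4 (new)  [load 210/370]
  190 → break 5 (new)  [load 190/370]
  60 → break 2  [load 350/370]
  190 → break 6 (new)  [load 190/370]
  230 → break 7 (new)  [load 230/370]
  60 → break 3  [load 250/370]
  50 → break 3  [load 300/370]
7 commercial breaks opened.

7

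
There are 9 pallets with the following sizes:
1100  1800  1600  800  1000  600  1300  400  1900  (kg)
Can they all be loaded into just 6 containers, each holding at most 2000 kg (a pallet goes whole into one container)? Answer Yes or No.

A valid assignment using 6 containers:
  container 1: 1900 = 1900
  container 2: 1800 = 1800
  container 3: 1600 + 400 = 2000
  container 4: 1300 + 600 = 1900
  container 5: 1100 + 800 = 1900
  container 6: 1000 = 1000
Every load is within 2000 kg, so 6 containers suffice.

Yes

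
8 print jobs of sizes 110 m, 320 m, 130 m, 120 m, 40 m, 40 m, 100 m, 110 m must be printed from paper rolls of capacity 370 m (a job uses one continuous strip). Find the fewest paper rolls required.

3

Total = 320 + 130 + 120 + 110 + 110 + 100 + 40 + 40 = 970 m.
Lower bound: ⌈970/370⌉ = 3 paper rolls.
A packing using 3 paper rolls:
  roll 1: 320 + 40 = 360
  roll 2: 130 + 120 + 110 = 360
  roll 3: 110 + 100 + 40 = 250
This matches the lower bound, so 3 is optimal.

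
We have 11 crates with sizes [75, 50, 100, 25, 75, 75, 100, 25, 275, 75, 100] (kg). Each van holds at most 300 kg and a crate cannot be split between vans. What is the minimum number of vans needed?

4

Total = 275 + 100 + 100 + 100 + 75 + 75 + 75 + 75 + 50 + 25 + 25 = 975 kg.
Lower bound: ⌈975/300⌉ = 4 vans.
A packing using 4 vans:
  van 1: 275 + 25 = 300
  van 2: 100 + 100 + 100 = 300
  van 3: 75 + 75 + 75 + 75 = 300
  van 4: 50 + 25 = 75
This matches the lower bound, so 4 is optimal.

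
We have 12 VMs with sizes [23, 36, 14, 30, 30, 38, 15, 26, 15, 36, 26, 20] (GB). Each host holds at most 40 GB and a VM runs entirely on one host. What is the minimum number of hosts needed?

Total = 38 + 36 + 36 + 30 + 30 + 26 + 26 + 23 + 20 + 15 + 15 + 14 = 309 GB.
Lower bound: ⌈309/40⌉ = 8 hosts.
A packing using 9 hosts:
  host 1: 38 = 38
  host 2: 36 = 36
  host 3: 36 = 36
  host 4: 30 = 30
  host 5: 30 = 30
  host 6: 26 + 14 = 40
  host 7: 26 = 26
  host 8: 23 + 15 = 38
  host 9: 20 + 15 = 35
No arrangement into 8 hosts stays within capacity, so 9 is optimal.

9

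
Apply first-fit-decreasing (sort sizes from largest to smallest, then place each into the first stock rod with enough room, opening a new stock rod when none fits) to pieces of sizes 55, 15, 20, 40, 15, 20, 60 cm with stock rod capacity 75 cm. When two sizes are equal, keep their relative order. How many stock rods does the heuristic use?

Sorted descending: 60, 55, 40, 20, 20, 15, 15.
  60 → stock rod 1 (new)  [load 60/75]
  55 → stock rod 2 (new)  [load 55/75]
  40 → stock rod 3 (new)  [load 40/75]
  20 → stock rod 2  [load 75/75]
  20 → stock rod 3  [load 60/75]
  15 → stock rod 1  [load 75/75]
  15 → stock rod 3  [load 75/75]
3 stock rods opened.

3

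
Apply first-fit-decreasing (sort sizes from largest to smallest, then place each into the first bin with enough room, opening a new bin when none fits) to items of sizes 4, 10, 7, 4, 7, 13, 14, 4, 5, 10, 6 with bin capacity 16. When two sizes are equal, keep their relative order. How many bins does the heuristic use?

Sorted descending: 14, 13, 10, 10, 7, 7, 6, 5, 4, 4, 4.
  14 → bin 1 (new)  [load 14/16]
  13 → bin 2 (new)  [load 13/16]
  10 → bin 3 (new)  [load 10/16]
  10 → bin 4 (new)  [load 10/16]
  7 → bin 5 (new)  [load 7/16]
  7 → bin 5  [load 14/16]
  6 → bin 3  [load 16/16]
  5 → bin 4  [load 15/16]
  4 → bin 6 (new)  [load 4/16]
  4 → bin 6  [load 8/16]
  4 → bin 6  [load 12/16]
6 bins opened.

6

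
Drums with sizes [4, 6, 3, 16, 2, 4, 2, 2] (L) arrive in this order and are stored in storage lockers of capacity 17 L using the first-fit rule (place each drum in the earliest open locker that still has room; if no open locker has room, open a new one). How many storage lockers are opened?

3

  4 → locker 1 (new)  [load 4/17]
  6 → locker 1  [load 10/17]
  3 → locker 1  [load 13/17]
  16 → locker 2 (new)  [load 16/17]
  2 → locker 1  [load 15/17]
  4 → locker 3 (new)  [load 4/17]
  2 → locker 1  [load 17/17]
  2 → locker 3  [load 6/17]
3 storage lockers opened.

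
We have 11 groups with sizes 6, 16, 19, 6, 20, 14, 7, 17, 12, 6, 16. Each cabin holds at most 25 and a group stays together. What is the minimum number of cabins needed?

7

Total = 20 + 19 + 17 + 16 + 16 + 14 + 12 + 7 + 6 + 6 + 6 = 139.
Lower bound: ⌈139/25⌉ = 6 cabins.
A packing using 7 cabins:
  cabin 1: 20 = 20
  cabin 2: 19 + 6 = 25
  cabin 3: 17 + 7 = 24
  cabin 4: 16 + 6 = 22
  cabin 5: 16 + 6 = 22
  cabin 6: 14 = 14
  cabin 7: 12 = 12
No arrangement into 6 cabins stays within capacity, so 7 is optimal.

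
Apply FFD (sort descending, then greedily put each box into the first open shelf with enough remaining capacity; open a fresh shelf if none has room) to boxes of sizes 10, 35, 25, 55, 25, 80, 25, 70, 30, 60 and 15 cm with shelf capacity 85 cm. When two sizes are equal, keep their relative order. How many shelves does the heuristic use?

6

Sorted descending: 80, 70, 60, 55, 35, 30, 25, 25, 25, 15, 10.
  80 → shelf 1 (new)  [load 80/85]
  70 → shelf 2 (new)  [load 70/85]
  60 → shelf 3 (new)  [load 60/85]
  55 → shelf 4 (new)  [load 55/85]
  35 → shelf 5 (new)  [load 35/85]
  30 → shelf 4  [load 85/85]
  25 → shelf 3  [load 85/85]
  25 → shelf 5  [load 60/85]
  25 → shelf 5  [load 85/85]
  15 → shelf 2  [load 85/85]
  10 → shelf 6 (new)  [load 10/85]
6 shelves opened.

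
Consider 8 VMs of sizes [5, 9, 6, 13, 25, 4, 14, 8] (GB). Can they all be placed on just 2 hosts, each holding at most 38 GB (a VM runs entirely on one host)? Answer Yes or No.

Total = 84 GB; ⌈84/38⌉ = 3.
At least 3 hosts are required, but only 2 are allowed.

No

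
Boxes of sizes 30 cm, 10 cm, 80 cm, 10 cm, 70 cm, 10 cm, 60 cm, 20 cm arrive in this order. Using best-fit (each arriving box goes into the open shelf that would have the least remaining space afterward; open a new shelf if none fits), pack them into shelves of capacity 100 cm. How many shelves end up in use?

3

  30 → shelf 1 (new)  [load 30/100]
  10 → shelf 1  [load 40/100]
  80 → shelf 2 (new)  [load 80/100]
  10 → shelf 2  [load 90/100]
  70 → shelf 3 (new)  [load 70/100]
  10 → shelf 2  [load 100/100]
  60 → shelf 1  [load 100/100]
  20 → shelf 3  [load 90/100]
3 shelves opened.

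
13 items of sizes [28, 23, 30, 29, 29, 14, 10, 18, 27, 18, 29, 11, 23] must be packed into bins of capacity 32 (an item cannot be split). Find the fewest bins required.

11

Total = 30 + 29 + 29 + 29 + 28 + 27 + 23 + 23 + 18 + 18 + 14 + 11 + 10 = 289.
Lower bound: ⌈289/32⌉ = 10 bins.
A packing using 11 bins:
  bin 1: 30 = 30
  bin 2: 29 = 29
  bin 3: 29 = 29
  bin 4: 29 = 29
  bin 5: 28 = 28
  bin 6: 27 = 27
  bin 7: 23 = 23
  bin 8: 23 = 23
  bin 9: 18 + 14 = 32
  bin 10: 18 + 11 = 29
  bin 11: 10 = 10
No arrangement into 10 bins stays within capacity, so 11 is optimal.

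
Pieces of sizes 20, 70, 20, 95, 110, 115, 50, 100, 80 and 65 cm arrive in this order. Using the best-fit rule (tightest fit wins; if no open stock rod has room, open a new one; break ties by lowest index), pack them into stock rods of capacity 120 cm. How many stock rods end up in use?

7

  20 → stock rod 1 (new)  [load 20/120]
  70 → stock rod 1  [load 90/120]
  20 → stock rod 1  [load 110/120]
  95 → stock rod 2 (new)  [load 95/120]
  110 → stock rod 3 (new)  [load 110/120]
  115 → stock rod 4 (new)  [load 115/120]
  50 → stock rod 5 (new)  [load 50/120]
  100 → stock rod 6 (new)  [load 100/120]
  80 → stock rod 7 (new)  [load 80/120]
  65 → stock rod 5  [load 115/120]
7 stock rods opened.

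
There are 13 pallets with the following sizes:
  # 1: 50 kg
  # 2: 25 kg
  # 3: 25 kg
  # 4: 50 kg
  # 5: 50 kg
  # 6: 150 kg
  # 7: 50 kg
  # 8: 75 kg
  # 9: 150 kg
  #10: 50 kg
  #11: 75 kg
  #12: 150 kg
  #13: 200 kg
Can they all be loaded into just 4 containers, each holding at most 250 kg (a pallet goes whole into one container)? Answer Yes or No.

Total = 1100 kg; ⌈1100/250⌉ = 5.
At least 5 containers are required, but only 4 are allowed.

No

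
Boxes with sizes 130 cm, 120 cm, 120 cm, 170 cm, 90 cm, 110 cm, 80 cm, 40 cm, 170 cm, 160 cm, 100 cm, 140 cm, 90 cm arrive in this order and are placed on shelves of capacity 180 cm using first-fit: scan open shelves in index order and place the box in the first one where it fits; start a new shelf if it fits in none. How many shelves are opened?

11

  130 → shelf 1 (new)  [load 130/180]
  120 → shelf 2 (new)  [load 120/180]
  120 → shelf 3 (new)  [load 120/180]
  170 → shelf 4 (new)  [load 170/180]
  90 → shelf 5 (new)  [load 90/180]
  110 → shelf 6 (new)  [load 110/180]
  80 → shelf 5  [load 170/180]
  40 → shelf 1  [load 170/180]
  170 → shelf 7 (new)  [load 170/180]
  160 → shelf 8 (new)  [load 160/180]
  100 → shelf 9 (new)  [load 100/180]
  140 → shelf 10 (new)  [load 140/180]
  90 → shelf 11 (new)  [load 90/180]
11 shelves opened.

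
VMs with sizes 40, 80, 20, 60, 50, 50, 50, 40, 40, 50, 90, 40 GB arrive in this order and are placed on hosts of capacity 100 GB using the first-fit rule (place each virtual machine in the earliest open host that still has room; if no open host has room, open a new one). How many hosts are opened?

7

  40 → host 1 (new)  [load 40/100]
  80 → host 2 (new)  [load 80/100]
  20 → host 1  [load 60/100]
  60 → host 3 (new)  [load 60/100]
  50 → host 4 (new)  [load 50/100]
  50 → host 4  [load 100/100]
  50 → host 5 (new)  [load 50/100]
  40 → host 1  [load 100/100]
  40 → host 3  [load 100/100]
  50 → host 5  [load 100/100]
  90 → host 6 (new)  [load 90/100]
  40 → host 7 (new)  [load 40/100]
7 hosts opened.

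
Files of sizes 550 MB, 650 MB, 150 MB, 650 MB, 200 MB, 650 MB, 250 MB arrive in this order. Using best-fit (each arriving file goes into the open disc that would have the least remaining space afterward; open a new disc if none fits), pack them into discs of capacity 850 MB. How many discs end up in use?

  550 → disc 1 (new)  [load 550/850]
  650 → disc 2 (new)  [load 650/850]
  150 → disc 2  [load 800/850]
  650 → disc 3 (new)  [load 650/850]
  200 → disc 3  [load 850/850]
  650 → disc 4 (new)  [load 650/850]
  250 → disc 1  [load 800/850]
4 discs opened.

4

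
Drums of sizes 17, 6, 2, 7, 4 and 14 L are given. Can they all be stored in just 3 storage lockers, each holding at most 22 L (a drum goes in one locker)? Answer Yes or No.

A valid assignment using 3 storage lockers:
  locker 1: 17 + 4 = 21
  locker 2: 14 + 7 = 21
  locker 3: 6 + 2 = 8
Every load is within 22 L, so 3 storage lockers suffice.

Yes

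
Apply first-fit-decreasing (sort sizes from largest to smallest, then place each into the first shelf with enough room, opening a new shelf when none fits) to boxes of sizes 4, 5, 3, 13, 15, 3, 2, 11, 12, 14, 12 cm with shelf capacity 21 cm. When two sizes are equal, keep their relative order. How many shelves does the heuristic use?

Sorted descending: 15, 14, 13, 12, 12, 11, 5, 4, 3, 3, 2.
  15 → shelf 1 (new)  [load 15/21]
  14 → shelf 2 (new)  [load 14/21]
  13 → shelf 3 (new)  [load 13/21]
  12 → shelf 4 (new)  [load 12/21]
  12 → shelf 5 (new)  [load 12/21]
  11 → shelf 6 (new)  [load 11/21]
  5 → shelf 1  [load 20/21]
  4 → shelf 2  [load 18/21]
  3 → shelf 2  [load 21/21]
  3 → shelf 3  [load 16/21]
  2 → shelf 3  [load 18/21]
6 shelves opened.

6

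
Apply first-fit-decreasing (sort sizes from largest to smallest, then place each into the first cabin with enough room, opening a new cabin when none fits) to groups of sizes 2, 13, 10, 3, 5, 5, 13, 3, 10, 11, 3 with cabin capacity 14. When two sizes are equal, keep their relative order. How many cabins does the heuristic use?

6

Sorted descending: 13, 13, 11, 10, 10, 5, 5, 3, 3, 3, 2.
  13 → cabin 1 (new)  [load 13/14]
  13 → cabin 2 (new)  [load 13/14]
  11 → cabin 3 (new)  [load 11/14]
  10 → cabin 4 (new)  [load 10/14]
  10 → cabin 5 (new)  [load 10/14]
  5 → cabin 6 (new)  [load 5/14]
  5 → cabin 6  [load 10/14]
  3 → cabin 3  [load 14/14]
  3 → cabin 4  [load 13/14]
  3 → cabin 5  [load 13/14]
  2 → cabin 6  [load 12/14]
6 cabins opened.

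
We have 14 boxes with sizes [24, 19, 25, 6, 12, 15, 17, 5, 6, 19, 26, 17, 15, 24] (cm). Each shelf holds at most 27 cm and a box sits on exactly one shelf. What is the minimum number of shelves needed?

10

Total = 26 + 25 + 24 + 24 + 19 + 19 + 17 + 17 + 15 + 15 + 12 + 6 + 6 + 5 = 230 cm.
Lower bound: ⌈230/27⌉ = 9 shelves.
Also, 10 boxes each exceed 27/2 cm, and no two of those can share a shelf, so at least 10 shelves are needed.
A packing using 10 shelves:
  shelf 1: 26 = 26
  shelf 2: 25 = 25
  shelf 3: 24 = 24
  shelf 4: 24 = 24
  shelf 5: 19 + 6 = 25
  shelf 6: 19 + 6 = 25
  shelf 7: 17 + 5 = 22
  shelf 8: 17 = 17
  shelf 9: 15 + 12 = 27
  shelf 10: 15 = 15
This matches the lower bound, so 10 is optimal.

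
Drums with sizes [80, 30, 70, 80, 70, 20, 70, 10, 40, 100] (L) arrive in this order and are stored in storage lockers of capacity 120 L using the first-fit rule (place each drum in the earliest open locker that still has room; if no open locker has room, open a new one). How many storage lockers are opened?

6

  80 → locker 1 (new)  [load 80/120]
  30 → locker 1  [load 110/120]
  70 → locker 2 (new)  [load 70/120]
  80 → locker 3 (new)  [load 80/120]
  70 → locker 4 (new)  [load 70/120]
  20 → locker 2  [load 90/120]
  70 → locker 5 (new)  [load 70/120]
  10 → locker 1  [load 120/120]
  40 → locker 3  [load 120/120]
  100 → locker 6 (new)  [load 100/120]
6 storage lockers opened.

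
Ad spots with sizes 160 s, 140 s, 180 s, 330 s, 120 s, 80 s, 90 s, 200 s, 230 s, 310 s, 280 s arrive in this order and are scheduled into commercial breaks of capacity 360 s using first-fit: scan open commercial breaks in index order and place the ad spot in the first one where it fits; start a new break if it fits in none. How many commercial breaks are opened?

8

  160 → break 1 (new)  [load 160/360]
  140 → break 1  [load 300/360]
  180 → break 2 (new)  [load 180/360]
  330 → break 3 (new)  [load 330/360]
  120 → break 2  [load 300/360]
  80 → break 4 (new)  [load 80/360]
  90 → break 4  [load 170/360]
  200 → break 5 (new)  [load 200/360]
  230 → break 6 (new)  [load 230/360]
  310 → break 7 (new)  [load 310/360]
  280 → break 8 (new)  [load 280/360]
8 commercial breaks opened.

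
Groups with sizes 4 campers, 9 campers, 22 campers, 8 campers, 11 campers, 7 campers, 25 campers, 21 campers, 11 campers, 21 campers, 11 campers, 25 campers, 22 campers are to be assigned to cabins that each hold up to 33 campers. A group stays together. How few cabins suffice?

Total = 25 + 25 + 22 + 22 + 21 + 21 + 11 + 11 + 11 + 9 + 8 + 7 + 4 = 197 campers.
Lower bound: ⌈197/33⌉ = 6 cabins.
A packing using 7 cabins:
  cabin 1: 25 + 8 = 33
  cabin 2: 25 + 7 = 32
  cabin 3: 22 + 11 = 33
  cabin 4: 22 + 11 = 33
  cabin 5: 21 + 11 = 32
  cabin 6: 21 + 9 = 30
  cabin 7: 4 = 4
No arrangement into 6 cabins stays within capacity, so 7 is optimal.

7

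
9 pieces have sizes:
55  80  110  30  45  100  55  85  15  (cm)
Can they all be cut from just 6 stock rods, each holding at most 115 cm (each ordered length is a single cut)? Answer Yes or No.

A valid assignment using 6 stock rods:
  stock rod 1: 110 = 110
  stock rod 2: 100 + 15 = 115
  stock rod 3: 85 + 30 = 115
  stock rod 4: 80 = 80
  stock rod 5: 55 + 55 = 110
  stock rod 6: 45 = 45
Every load is within 115 cm, so 6 stock rods suffice.

Yes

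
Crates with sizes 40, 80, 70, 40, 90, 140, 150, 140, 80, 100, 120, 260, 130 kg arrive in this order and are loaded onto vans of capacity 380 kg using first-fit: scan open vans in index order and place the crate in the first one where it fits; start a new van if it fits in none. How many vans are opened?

5

  40 → van 1 (new)  [load 40/380]
  80 → van 1  [load 120/380]
  70 → van 1  [load 190/380]
  40 → van 1  [load 230/380]
  90 → van 1  [load 320/380]
  140 → van 2 (new)  [load 140/380]
  150 → van 2  [load 290/380]
  140 → van 3 (new)  [load 140/380]
  80 → van 2  [load 370/380]
  100 → van 3  [load 240/380]
  120 → van 3  [load 360/380]
  260 → van 4 (new)  [load 260/380]
  130 → van 5 (new)  [load 130/380]
5 vans opened.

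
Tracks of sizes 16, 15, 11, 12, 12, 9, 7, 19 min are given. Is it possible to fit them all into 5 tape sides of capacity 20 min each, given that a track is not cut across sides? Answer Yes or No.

No

Total = 101 min; ⌈101/20⌉ = 6.
At least 6 tape sides are required, but only 5 are allowed.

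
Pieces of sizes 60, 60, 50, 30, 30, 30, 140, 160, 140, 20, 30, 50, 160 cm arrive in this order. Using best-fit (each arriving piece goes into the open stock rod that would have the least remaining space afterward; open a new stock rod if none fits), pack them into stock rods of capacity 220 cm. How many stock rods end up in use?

  60 → stock rod 1 (new)  [load 60/220]
  60 → stock rod 1  [load 120/220]
  50 → stock rod 1  [load 170/220]
  30 → stock rod 1  [load 200/220]
  30 → stock rod 2 (new)  [load 30/220]
  30 → stock rod 2  [load 60/220]
  140 → stock rod 2  [load 200/220]
  160 → stock rod 3 (new)  [load 160/220]
  140 → stock rod 4 (new)  [load 140/220]
  20 → stock rod 1  [load 220/220]
  30 → stock rod 3  [load 190/220]
  50 → stock rod 4  [load 190/220]
  160 → stock rod 5 (new)  [load 160/220]
5 stock rods opened.

5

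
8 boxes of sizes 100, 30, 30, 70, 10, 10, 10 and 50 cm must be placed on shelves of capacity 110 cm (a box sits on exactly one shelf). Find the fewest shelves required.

Total = 100 + 70 + 50 + 30 + 30 + 10 + 10 + 10 = 310 cm.
Lower bound: ⌈310/110⌉ = 3 shelves.
A packing using 3 shelves:
  shelf 1: 100 + 10 = 110
  shelf 2: 70 + 30 + 10 = 110
  shelf 3: 50 + 30 + 10 = 90
This matches the lower bound, so 3 is optimal.

3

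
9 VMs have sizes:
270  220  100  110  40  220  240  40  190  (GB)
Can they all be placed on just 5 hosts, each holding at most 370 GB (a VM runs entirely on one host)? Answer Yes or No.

Yes

A valid assignment using 5 hosts:
  host 1: 270 + 100 = 370
  host 2: 240 + 110 = 350
  host 3: 220 + 40 + 40 = 300
  host 4: 220 = 220
  host 5: 190 = 190
Every load is within 370 GB, so 5 hosts suffice.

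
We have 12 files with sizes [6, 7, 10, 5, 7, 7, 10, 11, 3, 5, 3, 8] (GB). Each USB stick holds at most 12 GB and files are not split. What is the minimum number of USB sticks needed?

Total = 11 + 10 + 10 + 8 + 7 + 7 + 7 + 6 + 5 + 5 + 3 + 3 = 82 GB.
Lower bound: ⌈82/12⌉ = 7 USB sticks.
A packing using 8 USB sticks:
  USB stick 1: 11 = 11
  USB stick 2: 10 = 10
  USB stick 3: 10 = 10
  USB stick 4: 8 + 3 = 11
  USB stick 5: 7 + 5 = 12
  USB stick 6: 7 + 5 = 12
  USB stick 7: 7 + 3 = 10
  USB stick 8: 6 = 6
No arrangement into 7 USB sticks stays within capacity, so 8 is optimal.

8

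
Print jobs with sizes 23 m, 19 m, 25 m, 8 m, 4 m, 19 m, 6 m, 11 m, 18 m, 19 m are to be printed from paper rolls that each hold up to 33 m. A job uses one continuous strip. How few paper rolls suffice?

Total = 25 + 23 + 19 + 19 + 19 + 18 + 11 + 8 + 6 + 4 = 152 m.
Lower bound: ⌈152/33⌉ = 5 paper rolls.
Also, 6 print jobs each exceed 33/2 m, and no two of those can share a roll, so at least 6 paper rolls are needed.
A packing using 6 paper rolls:
  roll 1: 25 + 8 = 33
  roll 2: 23 + 6 + 4 = 33
  roll 3: 19 + 11 = 30
  roll 4: 19 = 19
  roll 5: 19 = 19
  roll 6: 18 = 18
This matches the lower bound, so 6 is optimal.

6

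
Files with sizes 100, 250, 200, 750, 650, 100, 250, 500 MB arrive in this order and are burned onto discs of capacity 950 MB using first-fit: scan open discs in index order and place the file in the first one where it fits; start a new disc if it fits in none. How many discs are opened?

4

  100 → disc 1 (new)  [load 100/950]
  250 → disc 1  [load 350/950]
  200 → disc 1  [load 550/950]
  750 → disc 2 (new)  [load 750/950]
  650 → disc 3 (new)  [load 650/950]
  100 → disc 1  [load 650/950]
  250 → disc 1  [load 900/950]
  500 → disc 4 (new)  [load 500/950]
4 discs opened.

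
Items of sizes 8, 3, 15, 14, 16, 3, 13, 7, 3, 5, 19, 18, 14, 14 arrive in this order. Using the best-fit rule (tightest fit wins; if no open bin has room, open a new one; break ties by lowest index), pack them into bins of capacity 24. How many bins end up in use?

  8 → bin 1 (new)  [load 8/24]
  3 → bin 1  [load 11/24]
  15 → bin 2 (new)  [load 15/24]
  14 → bin 3 (new)  [load 14/24]
  16 → bin 4 (new)  [load 16/24]
  3 → bin 4  [load 19/24]
  13 → bin 1  [load 24/24]
  7 → bin 2  [load 22/24]
  3 → bin 4  [load 22/24]
  5 → bin 3  [load 19/24]
  19 → bin 5 (new)  [load 19/24]
  18 → bin 6 (new)  [load 18/24]
  14 → bin 7 (new)  [load 14/24]
  14 → bin 8 (new)  [load 14/24]
8 bins opened.

8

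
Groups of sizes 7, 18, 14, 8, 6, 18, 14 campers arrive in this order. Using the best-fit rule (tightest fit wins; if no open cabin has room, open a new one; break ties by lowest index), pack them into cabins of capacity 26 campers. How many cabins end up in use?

  7 → cabin 1 (new)  [load 7/26]
  18 → cabin 1  [load 25/26]
  14 → cabin 2 (new)  [load 14/26]
  8 → cabin 2  [load 22/26]
  6 → cabin 3 (new)  [load 6/26]
  18 → cabin 3  [load 24/26]
  14 → cabin 4 (new)  [load 14/26]
4 cabins opened.

4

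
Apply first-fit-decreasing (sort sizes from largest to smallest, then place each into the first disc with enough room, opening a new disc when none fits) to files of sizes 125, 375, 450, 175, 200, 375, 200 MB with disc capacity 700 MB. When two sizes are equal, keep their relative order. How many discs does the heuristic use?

3

Sorted descending: 450, 375, 375, 200, 200, 175, 125.
  450 → disc 1 (new)  [load 450/700]
  375 → disc 2 (new)  [load 375/700]
  375 → disc 3 (new)  [load 375/700]
  200 → disc 1  [load 650/700]
  200 → disc 2  [load 575/700]
  175 → disc 3  [load 550/700]
  125 → disc 2  [load 700/700]
3 discs opened.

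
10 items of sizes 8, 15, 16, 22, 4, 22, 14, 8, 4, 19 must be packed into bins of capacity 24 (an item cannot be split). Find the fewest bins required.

Total = 22 + 22 + 19 + 16 + 15 + 14 + 8 + 8 + 4 + 4 = 132.
Lower bound: ⌈132/24⌉ = 6 bins.
A packing using 6 bins:
  bin 1: 22 = 22
  bin 2: 22 = 22
  bin 3: 19 + 4 = 23
  bin 4: 16 + 8 = 24
  bin 5: 15 + 8 = 23
  bin 6: 14 + 4 = 18
This matches the lower bound, so 6 is optimal.

6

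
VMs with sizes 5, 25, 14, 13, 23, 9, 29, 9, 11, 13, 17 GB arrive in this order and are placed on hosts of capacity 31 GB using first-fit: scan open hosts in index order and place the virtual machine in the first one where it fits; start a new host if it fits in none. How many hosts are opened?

6

  5 → host 1 (new)  [load 5/31]
  25 → host 1  [load 30/31]
  14 → host 2 (new)  [load 14/31]
  13 → host 2  [load 27/31]
  23 → host 3 (new)  [load 23/31]
  9 → host 4 (new)  [load 9/31]
  29 → host 5 (new)  [load 29/31]
  9 → host 4  [load 18/31]
  11 → host 4  [load 29/31]
  13 → host 6 (new)  [load 13/31]
  17 → host 6  [load 30/31]
6 hosts opened.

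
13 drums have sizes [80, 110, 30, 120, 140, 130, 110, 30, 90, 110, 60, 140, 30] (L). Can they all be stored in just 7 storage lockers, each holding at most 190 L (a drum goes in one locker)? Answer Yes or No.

Total = 1180 L; ⌈1180/190⌉ = 7.
The bound of 7 does not rule out 7, but exhaustive search shows no assignment into 7 storage lockers of capacity 190 L exists — the minimum is 8.

No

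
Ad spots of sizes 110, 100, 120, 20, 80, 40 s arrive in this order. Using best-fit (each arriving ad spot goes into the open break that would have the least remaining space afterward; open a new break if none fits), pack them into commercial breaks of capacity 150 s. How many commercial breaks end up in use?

4

  110 → break 1 (new)  [load 110/150]
  100 → break 2 (new)  [load 100/150]
  120 → break 3 (new)  [load 120/150]
  20 → break 3  [load 140/150]
  80 → break 4 (new)  [load 80/150]
  40 → break 1  [load 150/150]
4 commercial breaks opened.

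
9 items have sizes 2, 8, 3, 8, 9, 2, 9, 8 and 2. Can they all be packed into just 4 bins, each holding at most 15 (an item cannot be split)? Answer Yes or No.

No

Total = 51; ⌈51/15⌉ = 4.
5 items each exceed half the capacity and cannot share a bin, forcing at least 5 bins.
At least 5 bins are required, but only 4 are allowed.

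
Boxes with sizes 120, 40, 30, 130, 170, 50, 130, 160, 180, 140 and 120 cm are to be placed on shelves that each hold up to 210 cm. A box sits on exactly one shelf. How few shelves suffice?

8

Total = 180 + 170 + 160 + 140 + 130 + 130 + 120 + 120 + 50 + 40 + 30 = 1270 cm.
Lower bound: ⌈1270/210⌉ = 7 shelves.
Also, 8 boxes each exceed 105 cm, and no two of those can share a shelf, so at least 8 shelves are needed.
A packing using 8 shelves:
  shelf 1: 180 + 30 = 210
  shelf 2: 170 + 40 = 210
  shelf 3: 160 + 50 = 210
  shelf 4: 140 = 140
  shelf 5: 130 = 130
  shelf 6: 130 = 130
  shelf 7: 120 = 120
  shelf 8: 120 = 120
This matches the lower bound, so 8 is optimal.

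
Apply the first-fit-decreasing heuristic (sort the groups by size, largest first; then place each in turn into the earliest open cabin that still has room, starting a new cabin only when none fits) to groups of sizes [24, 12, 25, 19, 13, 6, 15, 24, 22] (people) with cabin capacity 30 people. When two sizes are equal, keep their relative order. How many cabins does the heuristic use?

Sorted descending: 25, 24, 24, 22, 19, 15, 13, 12, 6.
  25 → cabin 1 (new)  [load 25/30]
  24 → cabin 2 (new)  [load 24/30]
  24 → cabin 3 (new)  [load 24/30]
  22 → cabin 4 (new)  [load 22/30]
  19 → cabin 5 (new)  [load 19/30]
  15 → cabin 6 (new)  [load 15/30]
  13 → cabin 6  [load 28/30]
  12 → cabin 7 (new)  [load 12/30]
  6 → cabin 2  [load 30/30]
7 cabins opened.

7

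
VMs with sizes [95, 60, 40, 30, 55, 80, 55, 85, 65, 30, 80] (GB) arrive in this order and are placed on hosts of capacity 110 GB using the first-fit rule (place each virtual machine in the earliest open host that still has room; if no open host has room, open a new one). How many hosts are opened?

8

  95 → host 1 (new)  [load 95/110]
  60 → host 2 (new)  [load 60/110]
  40 → host 2  [load 100/110]
  30 → host 3 (new)  [load 30/110]
  55 → host 3  [load 85/110]
  80 → host 4 (new)  [load 80/110]
  55 → host 5 (new)  [load 55/110]
  85 → host 6 (new)  [load 85/110]
  65 → host 7 (new)  [load 65/110]
  30 → host 4  [load 110/110]
  80 → host 8 (new)  [load 80/110]
8 hosts opened.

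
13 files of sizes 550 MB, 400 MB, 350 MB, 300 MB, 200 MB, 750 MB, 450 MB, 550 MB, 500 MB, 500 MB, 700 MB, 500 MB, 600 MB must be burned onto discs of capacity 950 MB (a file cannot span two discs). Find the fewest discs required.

8

Total = 750 + 700 + 600 + 550 + 550 + 500 + 500 + 500 + 450 + 400 + 350 + 300 + 200 = 6350 MB.
Lower bound: ⌈6350/950⌉ = 7 discs.
Also, 8 files each exceed 475 MB, and no two of those can share a disc, so at least 8 discs are needed.
A packing using 8 discs:
  disc 1: 750 + 200 = 950
  disc 2: 700 = 700
  disc 3: 600 + 350 = 950
  disc 4: 550 + 400 = 950
  disc 5: 550 + 300 = 850
  disc 6: 500 + 450 = 950
  disc 7: 500 = 500
  disc 8: 500 = 500
This matches the lower bound, so 8 is optimal.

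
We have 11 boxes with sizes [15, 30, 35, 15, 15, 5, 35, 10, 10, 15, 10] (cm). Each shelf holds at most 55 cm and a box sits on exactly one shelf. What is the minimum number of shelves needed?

Total = 35 + 35 + 30 + 15 + 15 + 15 + 15 + 10 + 10 + 10 + 5 = 195 cm.
Lower bound: ⌈195/55⌉ = 4 shelves.
A packing using 4 shelves:
  shelf 1: 35 + 15 + 5 = 55
  shelf 2: 35 + 15 = 50
  shelf 3: 30 + 15 + 10 = 55
  shelf 4: 15 + 10 + 10 = 35
This matches the lower bound, so 4 is optimal.

4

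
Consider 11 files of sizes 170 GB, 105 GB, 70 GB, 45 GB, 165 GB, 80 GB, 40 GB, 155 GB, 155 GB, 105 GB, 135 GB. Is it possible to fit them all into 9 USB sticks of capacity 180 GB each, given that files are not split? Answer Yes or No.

A valid assignment using 8 USB sticks:
  USB stick 1: 170 = 170
  USB stick 2: 165 = 165
  USB stick 3: 155 = 155
  USB stick 4: 155 = 155
  USB stick 5: 135 + 45 = 180
  USB stick 6: 105 + 70 = 175
  USB stick 7: 105 + 40 = 145
  USB stick 8: 80 = 80
That uses only 8 ≤ 9, so 9 USB sticks are enough.

Yes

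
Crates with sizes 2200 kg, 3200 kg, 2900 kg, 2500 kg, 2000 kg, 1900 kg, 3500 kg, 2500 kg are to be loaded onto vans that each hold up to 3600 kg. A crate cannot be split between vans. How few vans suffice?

Total = 3500 + 3200 + 2900 + 2500 + 2500 + 2200 + 2000 + 1900 = 20700 kg.
Lower bound: ⌈20700/3600⌉ = 6 vans.
Also, 8 crates each exceed 1800 kg, and no two of those can share a van, so at least 8 vans are needed.
A packing using 8 vans:
  van 1: 3500 = 3500
  van 2: 3200 = 3200
  van 3: 2900 = 2900
  van 4: 2500 = 2500
  van 5: 2500 = 2500
  van 6: 2200 = 2200
  van 7: 2000 = 2000
  van 8: 1900 = 1900
This matches the lower bound, so 8 is optimal.

8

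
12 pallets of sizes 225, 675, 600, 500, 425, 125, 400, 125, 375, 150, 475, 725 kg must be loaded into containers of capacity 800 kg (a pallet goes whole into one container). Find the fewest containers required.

Total = 725 + 675 + 600 + 500 + 475 + 425 + 400 + 375 + 225 + 150 + 125 + 125 = 4800 kg.
Lower bound: ⌈4800/800⌉ = 6 containers.
A packing using 7 containers:
  container 1: 725 = 725
  container 2: 675 + 125 = 800
  container 3: 600 + 150 = 750
  container 4: 500 + 225 = 725
  container 5: 475 + 125 = 600
  container 6: 425 + 375 = 800
  container 7: 400 = 400
No arrangement into 6 containers stays within capacity, so 7 is optimal.

7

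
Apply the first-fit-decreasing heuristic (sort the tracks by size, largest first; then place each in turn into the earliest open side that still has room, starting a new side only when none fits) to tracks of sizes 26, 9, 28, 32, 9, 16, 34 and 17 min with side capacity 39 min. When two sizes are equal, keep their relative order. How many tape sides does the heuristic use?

Sorted descending: 34, 32, 28, 26, 17, 16, 9, 9.
  34 → side 1 (new)  [load 34/39]
  32 → side 2 (new)  [load 32/39]
  28 → side 3 (new)  [load 28/39]
  26 → side 4 (new)  [load 26/39]
  17 → side 5 (new)  [load 17/39]
  16 → side 5  [load 33/39]
  9 → side 3  [load 37/39]
  9 → side 4  [load 35/39]
5 tape sides opened.

5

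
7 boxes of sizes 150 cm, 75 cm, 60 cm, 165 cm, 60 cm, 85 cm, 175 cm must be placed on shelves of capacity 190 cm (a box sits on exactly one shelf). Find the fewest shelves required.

Total = 175 + 165 + 150 + 85 + 75 + 60 + 60 = 770 cm.
Lower bound: ⌈770/190⌉ = 5 shelves.
A packing using 5 shelves:
  shelf 1: 175 = 175
  shelf 2: 165 = 165
  shelf 3: 150 = 150
  shelf 4: 85 + 75 = 160
  shelf 5: 60 + 60 = 120
This matches the lower bound, so 5 is optimal.

5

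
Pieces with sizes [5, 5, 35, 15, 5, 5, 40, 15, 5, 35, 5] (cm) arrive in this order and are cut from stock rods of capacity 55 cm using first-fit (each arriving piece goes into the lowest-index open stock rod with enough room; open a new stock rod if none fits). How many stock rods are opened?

4

  5 → stock rod 1 (new)  [load 5/55]
  5 → stock rod 1  [load 10/55]
  35 → stock rod 1  [load 45/55]
  15 → stock rod 2 (new)  [load 15/55]
  5 → stock rod 1  [load 50/55]
  5 → stock rod 1  [load 55/55]
  40 → stock rod 2  [load 55/55]
  15 → stock rod 3 (new)  [load 15/55]
  5 → stock rod 3  [load 20/55]
  35 → stock rod 3  [load 55/55]
  5 → stock rod 4 (new)  [load 5/55]
4 stock rods opened.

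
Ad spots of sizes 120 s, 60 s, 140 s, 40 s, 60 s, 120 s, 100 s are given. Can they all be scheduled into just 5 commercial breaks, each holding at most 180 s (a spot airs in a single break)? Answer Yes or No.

Yes

A valid assignment using 4 commercial breaks:
  break 1: 140 + 40 = 180
  break 2: 120 + 60 = 180
  break 3: 120 + 60 = 180
  break 4: 100 = 100
That uses only 4 ≤ 5, so 5 commercial breaks are enough.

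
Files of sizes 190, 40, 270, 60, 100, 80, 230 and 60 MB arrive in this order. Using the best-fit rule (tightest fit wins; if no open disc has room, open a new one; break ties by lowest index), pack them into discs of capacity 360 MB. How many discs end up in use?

4

  190 → disc 1 (new)  [load 190/360]
  40 → disc 1  [load 230/360]
  270 → disc 2 (new)  [load 270/360]
  60 → disc 2  [load 330/360]
  100 → disc 1  [load 330/360]
  80 → disc 3 (new)  [load 80/360]
  230 → disc 3  [load 310/360]
  60 → disc 4 (new)  [load 60/360]
4 discs opened.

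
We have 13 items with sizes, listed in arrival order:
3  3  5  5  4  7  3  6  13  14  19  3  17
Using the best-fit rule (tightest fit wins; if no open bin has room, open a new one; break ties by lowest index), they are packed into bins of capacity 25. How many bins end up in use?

6

  3 → bin 1 (new)  [load 3/25]
  3 → bin 1  [load 6/25]
  5 → bin 1  [load 11/25]
  5 → bin 1  [load 16/25]
  4 → bin 1  [load 20/25]
  7 → bin 2 (new)  [load 7/25]
  3 → bin 1  [load 23/25]
  6 → bin 2  [load 13/25]
  13 → bin 3 (new)  [load 13/25]
  14 → bin 4 (new)  [load 14/25]
  19 → bin 5 (new)  [load 19/25]
  3 → bin 5  [load 22/25]
  17 → bin 6 (new)  [load 17/25]
6 bins opened.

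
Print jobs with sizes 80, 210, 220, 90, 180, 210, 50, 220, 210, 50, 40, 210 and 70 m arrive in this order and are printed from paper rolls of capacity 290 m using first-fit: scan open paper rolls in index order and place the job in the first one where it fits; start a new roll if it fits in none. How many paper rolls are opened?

  80 → roll 1 (new)  [load 80/290]
  210 → roll 1  [load 290/290]
  220 → roll 2 (new)  [load 220/290]
  90 → roll 3 (new)  [load 90/290]
  180 → roll 3  [load 270/290]
  210 → roll 4 (new)  [load 210/290]
  50 → roll 2  [load 270/290]
  220 → roll 5 (new)  [load 220/290]
  210 → roll 6 (new)  [load 210/290]
  50 → roll 4  [load 260/290]
  40 → roll 5  [load 260/290]
  210 → roll 7 (new)  [load 210/290]
  70 → roll 6  [load 280/290]
7 paper rolls opened.

7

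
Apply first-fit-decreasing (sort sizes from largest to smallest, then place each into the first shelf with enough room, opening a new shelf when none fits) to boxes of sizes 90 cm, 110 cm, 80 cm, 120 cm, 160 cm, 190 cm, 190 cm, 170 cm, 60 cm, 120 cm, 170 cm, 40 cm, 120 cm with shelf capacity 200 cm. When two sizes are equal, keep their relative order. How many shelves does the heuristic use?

9

Sorted descending: 190, 190, 170, 170, 160, 120, 120, 120, 110, 90, 80, 60, 40.
  190 → shelf 1 (new)  [load 190/200]
  190 → shelf 2 (new)  [load 190/200]
  170 → shelf 3 (new)  [load 170/200]
  170 → shelf 4 (new)  [load 170/200]
  160 → shelf 5 (new)  [load 160/200]
  120 → shelf 6 (new)  [load 120/200]
  120 → shelf 7 (new)  [load 120/200]
  120 → shelf 8 (new)  [load 120/200]
  110 → shelf 9 (new)  [load 110/200]
  90 → shelf 9  [load 200/200]
  80 → shelf 6  [load 200/200]
  60 → shelf 7  [load 180/200]
  40 → shelf 5  [load 200/200]
9 shelves opened.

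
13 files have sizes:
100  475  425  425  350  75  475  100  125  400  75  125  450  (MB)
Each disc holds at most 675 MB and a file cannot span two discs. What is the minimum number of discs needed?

7

Total = 475 + 475 + 450 + 425 + 425 + 400 + 350 + 125 + 125 + 100 + 100 + 75 + 75 = 3600 MB.
Lower bound: ⌈3600/675⌉ = 6 discs.
Also, 7 files each exceed 675/2 MB, and no two of those can share a disc, so at least 7 discs are needed.
A packing using 7 discs:
  disc 1: 475 + 125 + 75 = 675
  disc 2: 475 + 125 + 75 = 675
  disc 3: 450 + 100 + 100 = 650
  disc 4: 425 = 425
  disc 5: 425 = 425
  disc 6: 400 = 400
  disc 7: 350 = 350
This matches the lower bound, so 7 is optimal.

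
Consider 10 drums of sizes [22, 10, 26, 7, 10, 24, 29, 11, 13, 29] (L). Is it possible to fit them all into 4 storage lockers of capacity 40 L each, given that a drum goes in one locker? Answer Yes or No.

No

Total = 181 L; ⌈181/40⌉ = 5.
At least 5 storage lockers are required, but only 4 are allowed.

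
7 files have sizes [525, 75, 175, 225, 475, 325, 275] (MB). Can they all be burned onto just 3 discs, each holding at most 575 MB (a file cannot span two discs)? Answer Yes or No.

No

Total = 2075 MB; ⌈2075/575⌉ = 4.
At least 4 discs are required, but only 3 are allowed.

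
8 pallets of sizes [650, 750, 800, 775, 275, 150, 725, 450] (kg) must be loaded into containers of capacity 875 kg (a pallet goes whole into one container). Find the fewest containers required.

Total = 800 + 775 + 750 + 725 + 650 + 450 + 275 + 150 = 4575 kg.
Lower bound: ⌈4575/875⌉ = 6 containers.
A packing using 6 containers:
  container 1: 800 = 800
  container 2: 775 = 775
  container 3: 750 = 750
  container 4: 725 + 150 = 875
  container 5: 650 = 650
  container 6: 450 + 275 = 725
This matches the lower bound, so 6 is optimal.

6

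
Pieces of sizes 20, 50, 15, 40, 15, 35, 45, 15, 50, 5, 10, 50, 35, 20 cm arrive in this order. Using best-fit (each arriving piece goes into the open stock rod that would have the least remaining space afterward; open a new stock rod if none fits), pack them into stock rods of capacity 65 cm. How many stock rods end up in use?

  20 → stock rod 1 (new)  [load 20/65]
  50 → stock rod 2 (new)  [load 50/65]
  15 → stock rod 2  [load 65/65]
  40 → stock rod 1  [load 60/65]
  15 → stock rod 3 (new)  [load 15/65]
  35 → stock rod 3  [load 50/65]
  45 → stock rod 4 (new)  [load 45/65]
  15 → stock rod 3  [load 65/65]
  50 → stock rod 5 (new)  [load 50/65]
  5 → stock rod 1  [load 65/65]
  10 → stock rod 5  [load 60/65]
  50 → stock rod 6 (new)  [load 50/65]
  35 → stock rod 7 (new)  [load 35/65]
  20 → stock rod 4  [load 65/65]
7 stock rods opened.

7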